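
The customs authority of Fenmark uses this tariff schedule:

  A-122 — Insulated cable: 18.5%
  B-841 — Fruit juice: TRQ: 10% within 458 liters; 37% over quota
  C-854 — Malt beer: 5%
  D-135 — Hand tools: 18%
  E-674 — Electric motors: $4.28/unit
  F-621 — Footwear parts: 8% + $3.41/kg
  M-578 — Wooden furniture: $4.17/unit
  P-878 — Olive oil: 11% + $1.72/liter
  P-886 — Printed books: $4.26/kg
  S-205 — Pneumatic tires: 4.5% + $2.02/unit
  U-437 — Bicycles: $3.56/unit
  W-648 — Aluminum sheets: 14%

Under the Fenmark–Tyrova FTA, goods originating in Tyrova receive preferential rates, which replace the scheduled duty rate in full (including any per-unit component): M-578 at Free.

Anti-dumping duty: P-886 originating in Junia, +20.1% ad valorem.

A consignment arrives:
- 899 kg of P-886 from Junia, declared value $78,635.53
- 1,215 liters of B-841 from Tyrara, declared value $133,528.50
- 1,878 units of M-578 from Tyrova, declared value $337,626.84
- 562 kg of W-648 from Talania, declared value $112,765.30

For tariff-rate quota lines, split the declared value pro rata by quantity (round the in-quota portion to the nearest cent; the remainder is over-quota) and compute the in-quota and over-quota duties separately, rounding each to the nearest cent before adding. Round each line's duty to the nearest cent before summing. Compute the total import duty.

$71,237.93

Line 1 (P-886, Junia, 899 kg, $78,635.53):
Base rate for P-886 is $4.26/kg.
Additional duty on P-886 from Junia: +20.1% ad valorem. Applied ad valorem rate = 20.1%.
Duty = $78,635.53 × 20.1% + 899 × $4.26 = $19,635.48.
Line 2 (B-841, Tyrara, 1,215 liters, $133,528.50):
Code B-841 is under a tariff-rate quota (threshold 458 liters). In-quota: 458 liters at 10%; over-quota: 757 liters at 37%.
Pro-rata value split: in-quota = $133,528.50 × 458/1,215 = $50,334.20; over-quota = $133,528.50 − $50,334.20 = $83,194.30.
In-quota duty = $50,334.20 × 10% = $5,033.42. Over-quota duty = $83,194.30 × 37% = $30,781.89.
Line duty = $5,033.42 + $30,781.89 = $35,815.31.
Line 3 (M-578, Tyrova, 1,878 units, $337,626.84):
Base rate for M-578 is $4.17/unit.
Origin Tyrova qualifies under the Fenmark–Tyrova agreement and M-578 is covered: preferential rate Free applies instead.
Duty = $337,626.84 × 0% = $0.00.
Line 4 (W-648, Talania, 562 kg, $112,765.30):
Base rate for W-648 is 14%.
Duty = $112,765.30 × 14% = $15,787.14.
Total = $19,635.48 + $35,815.31 + $0.00 + $15,787.14 = $71,237.93.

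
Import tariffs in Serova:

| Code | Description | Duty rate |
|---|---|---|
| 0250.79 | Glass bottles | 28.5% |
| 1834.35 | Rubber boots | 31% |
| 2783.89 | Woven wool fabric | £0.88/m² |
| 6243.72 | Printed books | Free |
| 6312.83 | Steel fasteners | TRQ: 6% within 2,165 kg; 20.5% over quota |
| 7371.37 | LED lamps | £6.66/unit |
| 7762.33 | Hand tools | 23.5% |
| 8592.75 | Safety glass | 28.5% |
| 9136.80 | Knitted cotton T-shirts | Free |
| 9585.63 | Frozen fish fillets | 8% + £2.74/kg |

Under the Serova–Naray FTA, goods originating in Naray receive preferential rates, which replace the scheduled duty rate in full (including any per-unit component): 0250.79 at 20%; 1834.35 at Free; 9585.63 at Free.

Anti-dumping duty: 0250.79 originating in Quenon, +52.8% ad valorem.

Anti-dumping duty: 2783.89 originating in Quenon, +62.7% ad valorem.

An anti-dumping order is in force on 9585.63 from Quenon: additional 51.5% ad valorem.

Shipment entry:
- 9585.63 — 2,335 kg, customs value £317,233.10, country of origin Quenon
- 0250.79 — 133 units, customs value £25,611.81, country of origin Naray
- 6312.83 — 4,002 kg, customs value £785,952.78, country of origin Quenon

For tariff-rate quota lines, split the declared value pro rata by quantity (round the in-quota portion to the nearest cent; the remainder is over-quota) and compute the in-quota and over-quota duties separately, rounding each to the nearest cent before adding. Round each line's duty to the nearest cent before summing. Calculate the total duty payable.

Line 1 (9585.63, Quenon, 2,335 kg, £317,233.10):
Base rate for 9585.63 is 8% + £2.74/kg.
9585.63 has an FTA preferential rate, but origin Quenon is not Naray; base rate stands.
Additional duty on 9585.63 from Quenon: +51.5%. Applied ad valorem rate: 8% + 51.5% = 59.5%.
Duty = £317,233.10 × 59.5% + 2,335 × £2.74 = £195,151.59.
Line 2 (0250.79, Naray, 133 units, £25,611.81):
Base rate for 0250.79 is 28.5%.
Origin Naray qualifies under the Serova–Naray agreement and 0250.79 is covered: preferential rate 20% applies instead.
The additional-duty order on 0250.79 targets Quenon, not Naray; it does not apply.
Duty = £25,611.81 × 20% = £5,122.36.
Line 3 (6312.83, Quenon, 4,002 kg, £785,952.78):
Code 6312.83 is under a tariff-rate quota (threshold 2,165 kg). In-quota: 2,165 kg at 6%; over-quota: 1,837 kg at 20.5%.
Pro-rata value split: in-quota = £785,952.78 × 2,165/4,002 = £425,184.35; over-quota = £785,952.78 − £425,184.35 = £360,768.43.
In-quota duty = £425,184.35 × 6% = £25,511.06. Over-quota duty = £360,768.43 × 20.5% = £73,957.53.
Line duty = £25,511.06 + £73,957.53 = £99,468.59.
Total = £195,151.59 + £5,122.36 + £99,468.59 = £299,742.54.

£299,742.54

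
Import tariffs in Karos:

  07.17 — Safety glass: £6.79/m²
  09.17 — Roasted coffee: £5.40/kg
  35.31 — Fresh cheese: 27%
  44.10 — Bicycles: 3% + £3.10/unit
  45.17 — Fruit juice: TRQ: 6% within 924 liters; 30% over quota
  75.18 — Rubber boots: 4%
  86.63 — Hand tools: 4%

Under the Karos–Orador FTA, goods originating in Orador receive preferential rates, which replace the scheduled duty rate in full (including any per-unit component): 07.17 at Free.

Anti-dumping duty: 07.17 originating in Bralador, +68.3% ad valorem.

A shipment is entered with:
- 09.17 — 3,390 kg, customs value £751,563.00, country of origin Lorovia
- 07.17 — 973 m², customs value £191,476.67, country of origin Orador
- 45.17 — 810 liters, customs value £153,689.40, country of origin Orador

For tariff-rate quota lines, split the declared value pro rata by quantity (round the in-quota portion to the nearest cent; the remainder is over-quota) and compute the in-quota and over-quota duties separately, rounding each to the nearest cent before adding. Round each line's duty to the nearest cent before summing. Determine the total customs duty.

Line 1 (09.17, Lorovia, 3,390 kg, £751,563.00):
Base rate for 09.17 is £5.40/kg.
Duty = 3,390 × £5.40 = £18,306.00.
Line 2 (07.17, Orador, 973 m², £191,476.67):
Base rate for 07.17 is £6.79/m².
Origin Orador qualifies under the Karos–Orador agreement and 07.17 is covered: preferential rate Free applies instead.
The additional-duty order on 07.17 targets Bralador, not Orador; it does not apply.
Duty = £191,476.67 × 0% = £0.00.
Line 3 (45.17, Orador, 810 liters, £153,689.40):
Code 45.17 is under a tariff-rate quota (threshold 924 liters). Quantity 810 liters is within the quota, so the in-quota rate 6% applies to the full value.
Duty = £153,689.40 × 6% = £9,221.36.
Total = £18,306.00 + £0.00 + £9,221.36 = £27,527.36.

£27,527.36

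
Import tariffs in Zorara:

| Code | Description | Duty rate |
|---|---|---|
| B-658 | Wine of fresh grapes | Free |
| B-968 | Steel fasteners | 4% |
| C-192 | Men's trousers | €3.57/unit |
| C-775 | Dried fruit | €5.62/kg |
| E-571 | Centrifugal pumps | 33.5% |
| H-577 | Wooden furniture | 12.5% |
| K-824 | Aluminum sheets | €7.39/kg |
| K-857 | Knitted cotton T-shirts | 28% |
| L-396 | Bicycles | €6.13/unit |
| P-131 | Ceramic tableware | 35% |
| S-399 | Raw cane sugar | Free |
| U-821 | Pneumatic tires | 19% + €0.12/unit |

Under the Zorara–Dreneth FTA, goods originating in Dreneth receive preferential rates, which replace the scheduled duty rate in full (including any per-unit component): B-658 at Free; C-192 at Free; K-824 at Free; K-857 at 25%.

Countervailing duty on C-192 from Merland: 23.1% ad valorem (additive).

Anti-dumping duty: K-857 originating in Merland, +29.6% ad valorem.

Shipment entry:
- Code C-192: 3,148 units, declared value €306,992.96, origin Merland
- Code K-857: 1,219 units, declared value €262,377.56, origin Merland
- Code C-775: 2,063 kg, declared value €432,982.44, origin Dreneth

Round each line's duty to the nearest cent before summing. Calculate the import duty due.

Line 1 (C-192, Merland, 3,148 units, €306,992.96):
Base rate for C-192 is €3.57/unit.
C-192 has an FTA preferential rate, but origin Merland is not Dreneth; base rate stands.
Additional duty on C-192 from Merland: +23.1% ad valorem. Applied ad valorem rate = 23.1%.
Duty = €306,992.96 × 23.1% + 3,148 × €3.57 = €82,153.73.
Line 2 (K-857, Merland, 1,219 units, €262,377.56):
Base rate for K-857 is 28%.
K-857 has an FTA preferential rate, but origin Merland is not Dreneth; base rate stands.
Additional duty on K-857 from Merland: +29.6%. Applied ad valorem rate: 28% + 29.6% = 57.6%.
Duty = €262,377.56 × 57.6% = €151,129.47.
Line 3 (C-775, Dreneth, 2,063 kg, €432,982.44):
Base rate for C-775 is €5.62/kg.
Origin Dreneth is the FTA partner but C-775 is not on the preference list; base rate stands.
Duty = 2,063 × €5.62 = €11,594.06.
Total = €82,153.73 + €151,129.47 + €11,594.06 = €244,877.26.

€244,877.26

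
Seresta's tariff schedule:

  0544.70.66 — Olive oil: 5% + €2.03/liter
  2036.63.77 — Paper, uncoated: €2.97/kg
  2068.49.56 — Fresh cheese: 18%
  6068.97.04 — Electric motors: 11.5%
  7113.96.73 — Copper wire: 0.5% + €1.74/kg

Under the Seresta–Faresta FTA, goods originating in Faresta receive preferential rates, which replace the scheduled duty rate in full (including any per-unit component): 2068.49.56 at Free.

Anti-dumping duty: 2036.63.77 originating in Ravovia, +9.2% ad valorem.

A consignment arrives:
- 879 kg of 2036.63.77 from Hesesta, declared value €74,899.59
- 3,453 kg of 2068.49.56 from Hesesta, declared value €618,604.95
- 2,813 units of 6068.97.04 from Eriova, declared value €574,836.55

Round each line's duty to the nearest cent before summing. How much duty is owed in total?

€180,065.72

Line 1 (2036.63.77, Hesesta, 879 kg, €74,899.59):
Base rate for 2036.63.77 is €2.97/kg.
The additional-duty order on 2036.63.77 targets Ravovia, not Hesesta; it does not apply.
Duty = 879 × €2.97 = €2,610.63.
Line 2 (2068.49.56, Hesesta, 3,453 kg, €618,604.95):
Base rate for 2068.49.56 is 18%.
2068.49.56 has an FTA preferential rate, but origin Hesesta is not Faresta; base rate stands.
Duty = €618,604.95 × 18% = €111,348.89.
Line 3 (6068.97.04, Eriova, 2,813 units, €574,836.55):
Base rate for 6068.97.04 is 11.5%.
Duty = €574,836.55 × 11.5% = €66,106.20.
Total = €2,610.63 + €111,348.89 + €66,106.20 = €180,065.72.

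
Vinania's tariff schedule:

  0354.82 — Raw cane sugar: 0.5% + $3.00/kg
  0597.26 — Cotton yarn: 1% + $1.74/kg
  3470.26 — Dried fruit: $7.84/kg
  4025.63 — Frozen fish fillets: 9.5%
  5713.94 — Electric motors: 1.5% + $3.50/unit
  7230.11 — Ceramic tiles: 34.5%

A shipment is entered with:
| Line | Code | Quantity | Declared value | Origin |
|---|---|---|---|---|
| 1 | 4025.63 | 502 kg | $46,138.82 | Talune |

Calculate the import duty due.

$4,383.19

Line 1 (4025.63, Talune, 502 kg, $46,138.82):
Base rate for 4025.63 is 9.5%.
Duty = $46,138.82 × 9.5% = $4,383.19.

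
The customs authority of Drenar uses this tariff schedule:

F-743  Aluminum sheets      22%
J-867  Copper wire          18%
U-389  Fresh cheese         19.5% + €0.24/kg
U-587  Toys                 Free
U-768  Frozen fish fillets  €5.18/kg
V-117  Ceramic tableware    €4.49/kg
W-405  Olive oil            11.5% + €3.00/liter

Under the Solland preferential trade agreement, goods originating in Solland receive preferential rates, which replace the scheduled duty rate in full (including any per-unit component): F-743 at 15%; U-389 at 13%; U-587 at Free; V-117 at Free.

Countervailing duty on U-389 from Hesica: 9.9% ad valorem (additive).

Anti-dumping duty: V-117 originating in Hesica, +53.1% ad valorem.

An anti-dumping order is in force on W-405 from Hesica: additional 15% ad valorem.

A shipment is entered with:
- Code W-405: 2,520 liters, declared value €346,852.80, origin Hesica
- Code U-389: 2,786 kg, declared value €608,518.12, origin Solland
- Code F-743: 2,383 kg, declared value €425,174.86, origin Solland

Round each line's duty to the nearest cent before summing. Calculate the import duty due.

€242,359.58

Line 1 (W-405, Hesica, 2,520 liters, €346,852.80):
Base rate for W-405 is 11.5% + €3.00/liter.
Additional duty on W-405 from Hesica: +15%. Applied ad valorem rate: 11.5% + 15% = 26.5%.
Duty = €346,852.80 × 26.5% + 2,520 × €3.00 = €99,475.99.
Line 2 (U-389, Solland, 2,786 kg, €608,518.12):
Base rate for U-389 is 19.5% + €0.24/kg.
Origin Solland qualifies under the Drenar–Solland agreement and U-389 is covered: preferential rate 13% applies instead.
The additional-duty order on U-389 targets Hesica, not Solland; it does not apply.
Duty = €608,518.12 × 13% = €79,107.36.
Line 3 (F-743, Solland, 2,383 kg, €425,174.86):
Base rate for F-743 is 22%.
Origin Solland qualifies under the Drenar–Solland agreement and F-743 is covered: preferential rate 15% applies instead.
Duty = €425,174.86 × 15% = €63,776.23.
Total = €99,475.99 + €79,107.36 + €63,776.23 = €242,359.58.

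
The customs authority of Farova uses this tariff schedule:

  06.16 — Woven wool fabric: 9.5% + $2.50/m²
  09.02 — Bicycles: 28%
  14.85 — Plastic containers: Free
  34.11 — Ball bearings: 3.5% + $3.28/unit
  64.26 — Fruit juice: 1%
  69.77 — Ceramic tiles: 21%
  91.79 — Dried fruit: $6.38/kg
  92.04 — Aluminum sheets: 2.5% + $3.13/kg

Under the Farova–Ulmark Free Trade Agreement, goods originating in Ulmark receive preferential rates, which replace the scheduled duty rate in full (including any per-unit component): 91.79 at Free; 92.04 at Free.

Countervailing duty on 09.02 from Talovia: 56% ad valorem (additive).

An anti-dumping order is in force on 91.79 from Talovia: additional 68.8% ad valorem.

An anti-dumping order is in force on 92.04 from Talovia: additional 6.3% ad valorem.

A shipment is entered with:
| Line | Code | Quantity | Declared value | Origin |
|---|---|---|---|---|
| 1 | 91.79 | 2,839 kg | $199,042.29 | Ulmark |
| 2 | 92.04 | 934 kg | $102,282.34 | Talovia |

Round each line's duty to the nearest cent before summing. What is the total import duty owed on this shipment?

Line 1 (91.79, Ulmark, 2,839 kg, $199,042.29):
Base rate for 91.79 is $6.38/kg.
Origin Ulmark qualifies under the Farova–Ulmark agreement and 91.79 is covered: preferential rate Free applies instead.
The additional-duty order on 91.79 targets Talovia, not Ulmark; it does not apply.
Duty = $199,042.29 × 0% = $0.00.
Line 2 (92.04, Talovia, 934 kg, $102,282.34):
Base rate for 92.04 is 2.5% + $3.13/kg.
92.04 has an FTA preferential rate, but origin Talovia is not Ulmark; base rate stands.
Additional duty on 92.04 from Talovia: +6.3%. Applied ad valorem rate: 2.5% + 6.3% = 8.8%.
Duty = $102,282.34 × 8.8% + 934 × $3.13 = $11,924.27.
Total = $0.00 + $11,924.27 = $11,924.27.

$11,924.27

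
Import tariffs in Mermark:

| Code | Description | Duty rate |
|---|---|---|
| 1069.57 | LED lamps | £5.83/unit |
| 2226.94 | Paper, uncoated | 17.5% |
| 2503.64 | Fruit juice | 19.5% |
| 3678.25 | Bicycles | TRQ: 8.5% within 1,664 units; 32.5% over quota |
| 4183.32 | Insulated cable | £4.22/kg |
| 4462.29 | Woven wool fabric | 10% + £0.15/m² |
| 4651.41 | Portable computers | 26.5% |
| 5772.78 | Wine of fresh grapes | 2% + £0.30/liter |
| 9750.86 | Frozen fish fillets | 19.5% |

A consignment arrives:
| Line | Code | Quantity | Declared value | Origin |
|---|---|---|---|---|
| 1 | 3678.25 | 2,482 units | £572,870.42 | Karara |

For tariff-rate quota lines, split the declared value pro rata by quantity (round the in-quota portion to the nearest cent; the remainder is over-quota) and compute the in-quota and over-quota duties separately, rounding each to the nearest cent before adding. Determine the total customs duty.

£94,006.61

Line 1 (3678.25, Karara, 2,482 units, £572,870.42):
Code 3678.25 is under a tariff-rate quota (threshold 1,664 units). In-quota: 1,664 units at 8.5%; over-quota: 818 units at 32.5%.
Pro-rata value split: in-quota = £572,870.42 × 1,664/2,482 = £384,067.84; over-quota = £572,870.42 − £384,067.84 = £188,802.58.
In-quota duty = £384,067.84 × 8.5% = £32,645.77. Over-quota duty = £188,802.58 × 32.5% = £61,360.84.
Line duty = £32,645.77 + £61,360.84 = £94,006.61.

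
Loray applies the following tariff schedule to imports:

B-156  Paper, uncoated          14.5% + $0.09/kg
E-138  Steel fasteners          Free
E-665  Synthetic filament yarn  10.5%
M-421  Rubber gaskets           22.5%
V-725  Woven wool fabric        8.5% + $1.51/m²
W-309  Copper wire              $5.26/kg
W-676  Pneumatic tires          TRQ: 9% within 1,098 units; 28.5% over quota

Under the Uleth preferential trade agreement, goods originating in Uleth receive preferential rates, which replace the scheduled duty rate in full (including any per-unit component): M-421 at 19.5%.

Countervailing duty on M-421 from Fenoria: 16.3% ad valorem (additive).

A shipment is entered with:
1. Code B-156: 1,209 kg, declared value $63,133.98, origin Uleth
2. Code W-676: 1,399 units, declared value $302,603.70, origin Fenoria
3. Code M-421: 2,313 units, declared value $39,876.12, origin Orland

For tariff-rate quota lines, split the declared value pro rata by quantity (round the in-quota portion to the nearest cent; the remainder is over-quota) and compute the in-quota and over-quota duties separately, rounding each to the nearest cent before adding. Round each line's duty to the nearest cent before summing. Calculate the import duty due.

$58,165.44

Line 1 (B-156, Uleth, 1,209 kg, $63,133.98):
Base rate for B-156 is 14.5% + $0.09/kg.
Origin Uleth is the FTA partner but B-156 is not on the preference list; base rate stands.
Duty = $63,133.98 × 14.5% + 1,209 × $0.09 = $9,263.24.
Line 2 (W-676, Fenoria, 1,399 units, $302,603.70):
Code W-676 is under a tariff-rate quota (threshold 1,098 units). In-quota: 1,098 units at 9%; over-quota: 301 units at 28.5%.
Pro-rata value split: in-quota = $302,603.70 × 1,098/1,399 = $237,497.40; over-quota = $302,603.70 − $237,497.40 = $65,106.30.
In-quota duty = $237,497.40 × 9% = $21,374.77. Over-quota duty = $65,106.30 × 28.5% = $18,555.30.
Line duty = $21,374.77 + $18,555.30 = $39,930.07.
Line 3 (M-421, Orland, 2,313 units, $39,876.12):
Base rate for M-421 is 22.5%.
M-421 has an FTA preferential rate, but origin Orland is not Uleth; base rate stands.
The additional-duty order on M-421 targets Fenoria, not Orland; it does not apply.
Duty = $39,876.12 × 22.5% = $8,972.13.
Total = $9,263.24 + $39,930.07 + $8,972.13 = $58,165.44.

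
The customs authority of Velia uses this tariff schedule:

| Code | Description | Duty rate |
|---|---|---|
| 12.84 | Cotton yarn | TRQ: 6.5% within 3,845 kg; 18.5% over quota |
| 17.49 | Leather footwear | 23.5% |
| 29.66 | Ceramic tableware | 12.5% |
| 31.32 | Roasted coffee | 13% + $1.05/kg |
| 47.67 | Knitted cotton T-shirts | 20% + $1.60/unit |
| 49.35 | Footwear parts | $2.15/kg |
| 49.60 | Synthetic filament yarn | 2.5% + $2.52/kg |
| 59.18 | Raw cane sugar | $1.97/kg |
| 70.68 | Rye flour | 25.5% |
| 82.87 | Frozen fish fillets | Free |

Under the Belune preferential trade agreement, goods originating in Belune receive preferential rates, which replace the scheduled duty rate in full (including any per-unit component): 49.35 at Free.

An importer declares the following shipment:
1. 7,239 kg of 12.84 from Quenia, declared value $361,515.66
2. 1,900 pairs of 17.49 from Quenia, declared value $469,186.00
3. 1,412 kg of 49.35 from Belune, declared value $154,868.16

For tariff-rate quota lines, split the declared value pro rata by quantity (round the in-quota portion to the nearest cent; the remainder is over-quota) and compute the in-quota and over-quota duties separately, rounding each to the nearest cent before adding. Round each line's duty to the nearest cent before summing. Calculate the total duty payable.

$154,096.79

Line 1 (12.84, Quenia, 7,239 kg, $361,515.66):
Code 12.84 is under a tariff-rate quota (threshold 3,845 kg). In-quota: 3,845 kg at 6.5%; over-quota: 3,394 kg at 18.5%.
Pro-rata value split: in-quota = $361,515.66 × 3,845/7,239 = $192,019.30; over-quota = $361,515.66 − $192,019.30 = $169,496.36.
In-quota duty = $192,019.30 × 6.5% = $12,481.25. Over-quota duty = $169,496.36 × 18.5% = $31,356.83.
Line duty = $12,481.25 + $31,356.83 = $43,838.08.
Line 2 (17.49, Quenia, 1,900 pairs, $469,186.00):
Base rate for 17.49 is 23.5%.
Duty = $469,186.00 × 23.5% = $110,258.71.
Line 3 (49.35, Belune, 1,412 kg, $154,868.16):
Base rate for 49.35 is $2.15/kg.
Origin Belune qualifies under the Velia–Belune agreement and 49.35 is covered: preferential rate Free applies instead.
Duty = $154,868.16 × 0% = $0.00.
Total = $43,838.08 + $110,258.71 + $0.00 = $154,096.79.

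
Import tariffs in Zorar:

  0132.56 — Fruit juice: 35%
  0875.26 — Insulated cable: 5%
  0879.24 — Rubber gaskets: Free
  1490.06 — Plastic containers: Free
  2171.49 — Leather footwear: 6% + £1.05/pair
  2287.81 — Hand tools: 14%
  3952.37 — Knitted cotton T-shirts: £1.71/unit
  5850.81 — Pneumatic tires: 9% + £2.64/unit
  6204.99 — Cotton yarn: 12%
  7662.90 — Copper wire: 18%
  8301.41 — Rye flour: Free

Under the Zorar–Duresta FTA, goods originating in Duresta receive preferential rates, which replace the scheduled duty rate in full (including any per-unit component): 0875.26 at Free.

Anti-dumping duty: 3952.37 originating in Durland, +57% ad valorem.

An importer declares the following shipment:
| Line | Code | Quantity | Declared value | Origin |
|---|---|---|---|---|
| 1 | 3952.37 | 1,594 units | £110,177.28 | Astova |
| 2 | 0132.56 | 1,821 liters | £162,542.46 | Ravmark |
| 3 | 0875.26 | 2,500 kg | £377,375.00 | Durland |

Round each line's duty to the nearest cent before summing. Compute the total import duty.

£78,484.35

Line 1 (3952.37, Astova, 1,594 units, £110,177.28):
Base rate for 3952.37 is £1.71/unit.
The additional-duty order on 3952.37 targets Durland, not Astova; it does not apply.
Duty = 1,594 × £1.71 = £2,725.74.
Line 2 (0132.56, Ravmark, 1,821 liters, £162,542.46):
Base rate for 0132.56 is 35%.
Duty = £162,542.46 × 35% = £56,889.86.
Line 3 (0875.26, Durland, 2,500 kg, £377,375.00):
Base rate for 0875.26 is 5%.
0875.26 has an FTA preferential rate, but origin Durland is not Duresta; base rate stands.
Duty = £377,375.00 × 5% = £18,868.75.
Total = £2,725.74 + £56,889.86 + £18,868.75 = £78,484.35.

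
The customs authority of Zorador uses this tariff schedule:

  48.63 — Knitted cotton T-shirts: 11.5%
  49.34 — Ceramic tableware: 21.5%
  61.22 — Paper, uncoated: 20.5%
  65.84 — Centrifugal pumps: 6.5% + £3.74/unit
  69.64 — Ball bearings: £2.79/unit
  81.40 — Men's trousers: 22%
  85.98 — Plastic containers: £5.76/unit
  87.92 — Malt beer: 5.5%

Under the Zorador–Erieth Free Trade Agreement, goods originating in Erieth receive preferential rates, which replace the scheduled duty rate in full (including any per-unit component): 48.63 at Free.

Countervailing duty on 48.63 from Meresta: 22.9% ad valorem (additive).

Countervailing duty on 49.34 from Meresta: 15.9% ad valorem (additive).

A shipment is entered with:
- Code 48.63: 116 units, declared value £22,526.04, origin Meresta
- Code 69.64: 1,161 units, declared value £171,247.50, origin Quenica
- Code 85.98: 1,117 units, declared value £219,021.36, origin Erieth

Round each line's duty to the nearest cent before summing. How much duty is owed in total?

Line 1 (48.63, Meresta, 116 units, £22,526.04):
Base rate for 48.63 is 11.5%.
48.63 has an FTA preferential rate, but origin Meresta is not Erieth; base rate stands.
Additional duty on 48.63 from Meresta: +22.9%. Applied ad valorem rate: 11.5% + 22.9% = 34.4%.
Duty = £22,526.04 × 34.4% = £7,748.96.
Line 2 (69.64, Quenica, 1,161 units, £171,247.50):
Base rate for 69.64 is £2.79/unit.
Duty = 1,161 × £2.79 = £3,239.19.
Line 3 (85.98, Erieth, 1,117 units, £219,021.36):
Base rate for 85.98 is £5.76/unit.
Origin Erieth is the FTA partner but 85.98 is not on the preference list; base rate stands.
Duty = 1,117 × £5.76 = £6,433.92.
Total = £7,748.96 + £3,239.19 + £6,433.92 = £17,422.07.

£17,422.07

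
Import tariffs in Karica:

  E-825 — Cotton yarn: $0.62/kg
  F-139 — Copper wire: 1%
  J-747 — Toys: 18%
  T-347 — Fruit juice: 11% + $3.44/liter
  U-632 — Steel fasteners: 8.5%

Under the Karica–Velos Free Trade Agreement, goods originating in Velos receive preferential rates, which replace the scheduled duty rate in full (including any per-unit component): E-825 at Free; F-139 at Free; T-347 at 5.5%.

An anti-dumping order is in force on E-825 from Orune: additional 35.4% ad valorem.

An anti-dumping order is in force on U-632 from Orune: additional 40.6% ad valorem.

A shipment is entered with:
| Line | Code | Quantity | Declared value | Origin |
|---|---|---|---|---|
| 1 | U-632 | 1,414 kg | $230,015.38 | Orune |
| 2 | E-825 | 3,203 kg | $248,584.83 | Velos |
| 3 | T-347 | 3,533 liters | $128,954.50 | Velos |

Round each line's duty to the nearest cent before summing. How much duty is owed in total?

Line 1 (U-632, Orune, 1,414 kg, $230,015.38):
Base rate for U-632 is 8.5%.
Additional duty on U-632 from Orune: +40.6%. Applied ad valorem rate: 8.5% + 40.6% = 49.1%.
Duty = $230,015.38 × 49.1% = $112,937.55.
Line 2 (E-825, Velos, 3,203 kg, $248,584.83):
Base rate for E-825 is $0.62/kg.
Origin Velos qualifies under the Karica–Velos agreement and E-825 is covered: preferential rate Free applies instead.
The additional-duty order on E-825 targets Orune, not Velos; it does not apply.
Duty = $248,584.83 × 0% = $0.00.
Line 3 (T-347, Velos, 3,533 liters, $128,954.50):
Base rate for T-347 is 11% + $3.44/liter.
Origin Velos qualifies under the Karica–Velos agreement and T-347 is covered: preferential rate 5.5% applies instead.
Duty = $128,954.50 × 5.5% = $7,092.50.
Total = $112,937.55 + $0.00 + $7,092.50 = $120,030.05.

$120,030.05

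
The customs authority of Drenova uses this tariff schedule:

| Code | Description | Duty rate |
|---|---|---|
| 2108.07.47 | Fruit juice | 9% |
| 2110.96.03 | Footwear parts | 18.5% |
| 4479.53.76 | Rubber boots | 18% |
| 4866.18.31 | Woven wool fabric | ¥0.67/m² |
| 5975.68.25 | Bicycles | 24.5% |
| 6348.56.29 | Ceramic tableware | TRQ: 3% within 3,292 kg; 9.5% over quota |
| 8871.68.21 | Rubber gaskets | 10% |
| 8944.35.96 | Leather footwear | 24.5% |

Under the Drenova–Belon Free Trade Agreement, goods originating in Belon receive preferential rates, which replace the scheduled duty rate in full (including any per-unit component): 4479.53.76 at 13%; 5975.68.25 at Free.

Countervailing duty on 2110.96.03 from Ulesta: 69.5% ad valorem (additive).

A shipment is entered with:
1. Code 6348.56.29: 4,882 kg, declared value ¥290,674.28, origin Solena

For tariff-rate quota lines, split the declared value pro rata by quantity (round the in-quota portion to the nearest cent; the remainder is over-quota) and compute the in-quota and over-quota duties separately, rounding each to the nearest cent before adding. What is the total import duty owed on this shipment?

Line 1 (6348.56.29, Solena, 4,882 kg, ¥290,674.28):
Code 6348.56.29 is under a tariff-rate quota (threshold 3,292 kg). In-quota: 3,292 kg at 3%; over-quota: 1,590 kg at 9.5%.
Pro-rata value split: in-quota = ¥290,674.28 × 3,292/4,882 = ¥196,005.68; over-quota = ¥290,674.28 − ¥196,005.68 = ¥94,668.60.
In-quota duty = ¥196,005.68 × 3% = ¥5,880.17. Over-quota duty = ¥94,668.60 × 9.5% = ¥8,993.52.
Line duty = ¥5,880.17 + ¥8,993.52 = ¥14,873.69.

¥14,873.69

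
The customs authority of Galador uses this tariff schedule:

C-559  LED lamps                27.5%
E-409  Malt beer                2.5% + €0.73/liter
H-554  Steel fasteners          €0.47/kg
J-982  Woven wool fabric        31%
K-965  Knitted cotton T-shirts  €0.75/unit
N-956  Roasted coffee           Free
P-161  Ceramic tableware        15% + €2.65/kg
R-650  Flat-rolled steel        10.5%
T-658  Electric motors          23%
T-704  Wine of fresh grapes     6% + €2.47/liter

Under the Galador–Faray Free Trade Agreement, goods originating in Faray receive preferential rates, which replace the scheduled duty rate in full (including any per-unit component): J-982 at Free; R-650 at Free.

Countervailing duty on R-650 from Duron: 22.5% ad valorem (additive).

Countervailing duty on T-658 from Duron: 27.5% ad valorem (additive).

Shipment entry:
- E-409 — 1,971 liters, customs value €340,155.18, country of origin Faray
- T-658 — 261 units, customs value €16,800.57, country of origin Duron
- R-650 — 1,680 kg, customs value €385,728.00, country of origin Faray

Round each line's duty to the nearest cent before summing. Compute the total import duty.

€18,427.00

Line 1 (E-409, Faray, 1,971 liters, €340,155.18):
Base rate for E-409 is 2.5% + €0.73/liter.
Origin Faray is the FTA partner but E-409 is not on the preference list; base rate stands.
Duty = €340,155.18 × 2.5% + 1,971 × €0.73 = €9,942.71.
Line 2 (T-658, Duron, 261 units, €16,800.57):
Base rate for T-658 is 23%.
Additional duty on T-658 from Duron: +27.5%. Applied ad valorem rate: 23% + 27.5% = 50.5%.
Duty = €16,800.57 × 50.5% = €8,484.29.
Line 3 (R-650, Faray, 1,680 kg, €385,728.00):
Base rate for R-650 is 10.5%.
Origin Faray qualifies under the Galador–Faray agreement and R-650 is covered: preferential rate Free applies instead.
The additional-duty order on R-650 targets Duron, not Faray; it does not apply.
Duty = €385,728.00 × 0% = €0.00.
Total = €9,942.71 + €8,484.29 + €0.00 = €18,427.00.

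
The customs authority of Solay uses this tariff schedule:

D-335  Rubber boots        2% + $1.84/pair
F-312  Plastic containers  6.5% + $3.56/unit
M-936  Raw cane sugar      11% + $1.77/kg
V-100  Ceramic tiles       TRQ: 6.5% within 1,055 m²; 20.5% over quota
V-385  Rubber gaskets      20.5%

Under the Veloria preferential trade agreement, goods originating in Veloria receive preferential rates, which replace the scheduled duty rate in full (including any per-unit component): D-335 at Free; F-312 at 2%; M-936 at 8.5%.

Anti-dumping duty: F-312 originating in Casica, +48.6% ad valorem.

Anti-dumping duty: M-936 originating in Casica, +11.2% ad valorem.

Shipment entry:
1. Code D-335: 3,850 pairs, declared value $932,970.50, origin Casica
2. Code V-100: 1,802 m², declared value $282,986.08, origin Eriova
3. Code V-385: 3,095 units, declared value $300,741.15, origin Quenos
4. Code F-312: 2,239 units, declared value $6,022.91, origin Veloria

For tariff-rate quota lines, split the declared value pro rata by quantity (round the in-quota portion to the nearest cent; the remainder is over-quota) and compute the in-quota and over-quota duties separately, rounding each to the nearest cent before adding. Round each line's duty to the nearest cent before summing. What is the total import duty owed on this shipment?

$122,333.15

Line 1 (D-335, Casica, 3,850 pairs, $932,970.50):
Base rate for D-335 is 2% + $1.84/pair.
D-335 has an FTA preferential rate, but origin Casica is not Veloria; base rate stands.
Duty = $932,970.50 × 2% + 3,850 × $1.84 = $25,743.41.
Line 2 (V-100, Eriova, 1,802 m², $282,986.08):
Code V-100 is under a tariff-rate quota (threshold 1,055 m²). In-quota: 1,055 m² at 6.5%; over-quota: 747 m² at 20.5%.
Pro-rata value split: in-quota = $282,986.08 × 1,055/1,802 = $165,677.20; over-quota = $282,986.08 − $165,677.20 = $117,308.88.
In-quota duty = $165,677.20 × 6.5% = $10,769.02. Over-quota duty = $117,308.88 × 20.5% = $24,048.32.
Line duty = $10,769.02 + $24,048.32 = $34,817.34.
Line 3 (V-385, Quenos, 3,095 units, $300,741.15):
Base rate for V-385 is 20.5%.
Duty = $300,741.15 × 20.5% = $61,651.94.
Line 4 (F-312, Veloria, 2,239 units, $6,022.91):
Base rate for F-312 is 6.5% + $3.56/unit.
Origin Veloria qualifies under the Solay–Veloria agreement and F-312 is covered: preferential rate 2% applies instead.
The additional-duty order on F-312 targets Casica, not Veloria; it does not apply.
Duty = $6,022.91 × 2% = $120.46.
Total = $25,743.41 + $34,817.34 + $61,651.94 + $120.46 = $122,333.15.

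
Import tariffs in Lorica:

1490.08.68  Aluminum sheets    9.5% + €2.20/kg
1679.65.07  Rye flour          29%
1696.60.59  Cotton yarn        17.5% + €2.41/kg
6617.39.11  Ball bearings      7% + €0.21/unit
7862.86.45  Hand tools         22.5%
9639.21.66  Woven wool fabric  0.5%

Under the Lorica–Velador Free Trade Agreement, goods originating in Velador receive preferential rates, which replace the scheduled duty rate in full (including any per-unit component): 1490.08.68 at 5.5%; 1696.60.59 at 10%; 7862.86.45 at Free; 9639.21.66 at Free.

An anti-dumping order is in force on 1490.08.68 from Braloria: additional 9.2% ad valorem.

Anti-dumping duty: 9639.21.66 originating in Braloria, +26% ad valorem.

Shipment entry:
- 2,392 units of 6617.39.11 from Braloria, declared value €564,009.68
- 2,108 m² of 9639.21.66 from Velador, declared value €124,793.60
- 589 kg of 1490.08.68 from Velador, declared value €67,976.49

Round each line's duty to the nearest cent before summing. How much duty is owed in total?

€43,721.71

Line 1 (6617.39.11, Braloria, 2,392 units, €564,009.68):
Base rate for 6617.39.11 is 7% + €0.21/unit.
Duty = €564,009.68 × 7% + 2,392 × €0.21 = €39,983.00.
Line 2 (9639.21.66, Velador, 2,108 m², €124,793.60):
Base rate for 9639.21.66 is 0.5%.
Origin Velador qualifies under the Lorica–Velador agreement and 9639.21.66 is covered: preferential rate Free applies instead.
The additional-duty order on 9639.21.66 targets Braloria, not Velador; it does not apply.
Duty = €124,793.60 × 0% = €0.00.
Line 3 (1490.08.68, Velador, 589 kg, €67,976.49):
Base rate for 1490.08.68 is 9.5% + €2.20/kg.
Origin Velador qualifies under the Lorica–Velador agreement and 1490.08.68 is covered: preferential rate 5.5% applies instead.
The additional-duty order on 1490.08.68 targets Braloria, not Velador; it does not apply.
Duty = €67,976.49 × 5.5% = €3,738.71.
Total = €39,983.00 + €0.00 + €3,738.71 = €43,721.71.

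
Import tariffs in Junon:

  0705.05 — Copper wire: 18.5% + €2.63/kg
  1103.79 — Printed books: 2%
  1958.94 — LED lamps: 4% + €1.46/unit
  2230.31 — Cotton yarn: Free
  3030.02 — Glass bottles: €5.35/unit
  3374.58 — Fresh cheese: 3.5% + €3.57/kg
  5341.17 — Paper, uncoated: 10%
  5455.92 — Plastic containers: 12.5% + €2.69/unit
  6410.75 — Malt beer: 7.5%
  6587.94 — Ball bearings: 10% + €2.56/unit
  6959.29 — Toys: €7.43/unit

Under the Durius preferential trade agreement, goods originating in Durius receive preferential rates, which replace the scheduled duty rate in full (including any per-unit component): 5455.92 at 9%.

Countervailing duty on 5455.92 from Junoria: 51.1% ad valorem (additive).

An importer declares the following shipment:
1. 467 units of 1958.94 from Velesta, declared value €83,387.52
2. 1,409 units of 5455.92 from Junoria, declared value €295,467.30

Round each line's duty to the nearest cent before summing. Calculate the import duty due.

Line 1 (1958.94, Velesta, 467 units, €83,387.52):
Base rate for 1958.94 is 4% + €1.46/unit.
Duty = €83,387.52 × 4% + 467 × €1.46 = €4,017.32.
Line 2 (5455.92, Junoria, 1,409 units, €295,467.30):
Base rate for 5455.92 is 12.5% + €2.69/unit.
5455.92 has an FTA preferential rate, but origin Junoria is not Durius; base rate stands.
Additional duty on 5455.92 from Junoria: +51.1%. Applied ad valorem rate: 12.5% + 51.1% = 63.6%.
Duty = €295,467.30 × 63.6% + 1,409 × €2.69 = €191,707.41.
Total = €4,017.32 + €191,707.41 = €195,724.73.

€195,724.73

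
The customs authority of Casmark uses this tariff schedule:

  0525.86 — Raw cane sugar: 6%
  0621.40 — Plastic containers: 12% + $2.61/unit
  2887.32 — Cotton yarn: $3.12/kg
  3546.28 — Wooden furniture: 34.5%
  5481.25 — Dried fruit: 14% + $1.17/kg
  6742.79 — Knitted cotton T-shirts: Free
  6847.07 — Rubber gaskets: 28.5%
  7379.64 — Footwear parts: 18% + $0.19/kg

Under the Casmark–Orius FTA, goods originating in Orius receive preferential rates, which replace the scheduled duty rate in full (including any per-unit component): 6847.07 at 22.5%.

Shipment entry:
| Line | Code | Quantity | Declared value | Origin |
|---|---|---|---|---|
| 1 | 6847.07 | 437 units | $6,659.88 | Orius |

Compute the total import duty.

Line 1 (6847.07, Orius, 437 units, $6,659.88):
Base rate for 6847.07 is 28.5%.
Origin Orius qualifies under the Casmark–Orius agreement and 6847.07 is covered: preferential rate 22.5% applies instead.
Duty = $6,659.88 × 22.5% = $1,498.47.

$1,498.47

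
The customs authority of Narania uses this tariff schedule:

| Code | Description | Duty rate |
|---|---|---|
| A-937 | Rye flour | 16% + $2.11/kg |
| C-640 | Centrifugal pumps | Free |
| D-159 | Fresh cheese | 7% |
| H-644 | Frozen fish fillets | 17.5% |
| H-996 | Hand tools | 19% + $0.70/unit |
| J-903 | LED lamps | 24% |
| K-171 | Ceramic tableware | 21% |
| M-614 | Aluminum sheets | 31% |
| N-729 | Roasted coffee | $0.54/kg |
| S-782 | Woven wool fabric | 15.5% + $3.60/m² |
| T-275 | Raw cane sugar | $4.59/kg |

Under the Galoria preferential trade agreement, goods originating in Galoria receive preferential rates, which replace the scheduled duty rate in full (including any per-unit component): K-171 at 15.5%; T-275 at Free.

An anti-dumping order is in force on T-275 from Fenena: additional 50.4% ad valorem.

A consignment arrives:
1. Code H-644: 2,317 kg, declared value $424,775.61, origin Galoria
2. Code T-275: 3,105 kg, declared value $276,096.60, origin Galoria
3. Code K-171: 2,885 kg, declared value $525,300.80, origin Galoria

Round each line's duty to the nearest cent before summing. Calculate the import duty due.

Line 1 (H-644, Galoria, 2,317 kg, $424,775.61):
Base rate for H-644 is 17.5%.
Origin Galoria is the FTA partner but H-644 is not on the preference list; base rate stands.
Duty = $424,775.61 × 17.5% = $74,335.73.
Line 2 (T-275, Galoria, 3,105 kg, $276,096.60):
Base rate for T-275 is $4.59/kg.
Origin Galoria qualifies under the Narania–Galoria agreement and T-275 is covered: preferential rate Free applies instead.
The additional-duty order on T-275 targets Fenena, not Galoria; it does not apply.
Duty = $276,096.60 × 0% = $0.00.
Line 3 (K-171, Galoria, 2,885 kg, $525,300.80):
Base rate for K-171 is 21%.
Origin Galoria qualifies under the Narania–Galoria agreement and K-171 is covered: preferential rate 15.5% applies instead.
Duty = $525,300.80 × 15.5% = $81,421.62.
Total = $74,335.73 + $0.00 + $81,421.62 = $155,757.35.

$155,757.35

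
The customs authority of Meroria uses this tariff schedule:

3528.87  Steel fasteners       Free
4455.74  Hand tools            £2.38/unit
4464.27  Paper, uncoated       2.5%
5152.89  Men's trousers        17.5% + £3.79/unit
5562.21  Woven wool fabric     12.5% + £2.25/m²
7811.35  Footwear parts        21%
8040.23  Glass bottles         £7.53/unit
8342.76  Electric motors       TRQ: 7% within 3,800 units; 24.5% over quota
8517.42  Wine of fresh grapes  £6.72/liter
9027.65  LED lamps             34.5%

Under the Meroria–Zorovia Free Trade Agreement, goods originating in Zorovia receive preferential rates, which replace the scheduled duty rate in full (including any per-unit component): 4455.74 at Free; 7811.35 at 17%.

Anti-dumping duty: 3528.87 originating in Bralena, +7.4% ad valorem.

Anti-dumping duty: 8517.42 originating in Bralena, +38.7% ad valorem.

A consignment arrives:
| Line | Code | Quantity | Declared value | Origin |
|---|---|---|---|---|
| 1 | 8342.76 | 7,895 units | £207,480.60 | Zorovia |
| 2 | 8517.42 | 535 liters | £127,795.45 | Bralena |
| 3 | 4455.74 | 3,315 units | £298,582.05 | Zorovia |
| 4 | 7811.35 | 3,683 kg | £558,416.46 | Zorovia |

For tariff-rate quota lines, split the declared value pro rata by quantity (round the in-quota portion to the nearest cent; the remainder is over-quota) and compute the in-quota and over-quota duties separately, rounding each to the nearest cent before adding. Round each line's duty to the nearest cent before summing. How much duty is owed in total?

£181,339.39

Line 1 (8342.76, Zorovia, 7,895 units, £207,480.60):
Code 8342.76 is under a tariff-rate quota (threshold 3,800 units). In-quota: 3,800 units at 7%; over-quota: 4,095 units at 24.5%.
Pro-rata value split: in-quota = £207,480.60 × 3,800/7,895 = £99,864.00; over-quota = £207,480.60 − £99,864.00 = £107,616.60.
In-quota duty = £99,864.00 × 7% = £6,990.48. Over-quota duty = £107,616.60 × 24.5% = £26,366.07.
Line duty = £6,990.48 + £26,366.07 = £33,356.55.
Line 2 (8517.42, Bralena, 535 liters, £127,795.45):
Base rate for 8517.42 is £6.72/liter.
Additional duty on 8517.42 from Bralena: +38.7% ad valorem. Applied ad valorem rate = 38.7%.
Duty = £127,795.45 × 38.7% + 535 × £6.72 = £53,052.04.
Line 3 (4455.74, Zorovia, 3,315 units, £298,582.05):
Base rate for 4455.74 is £2.38/unit.
Origin Zorovia qualifies under the Meroria–Zorovia agreement and 4455.74 is covered: preferential rate Free applies instead.
Duty = £298,582.05 × 0% = £0.00.
Line 4 (7811.35, Zorovia, 3,683 kg, £558,416.46):
Base rate for 7811.35 is 21%.
Origin Zorovia qualifies under the Meroria–Zorovia agreement and 7811.35 is covered: preferential rate 17% applies instead.
Duty = £558,416.46 × 17% = £94,930.80.
Total = £33,356.55 + £53,052.04 + £0.00 + £94,930.80 = £181,339.39.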